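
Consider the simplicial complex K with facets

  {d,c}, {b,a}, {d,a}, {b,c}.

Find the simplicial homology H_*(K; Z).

We work with the vertex ordering a < b < c < d. The simplices of K, each written with vertices in increasing order, are:

  0-simplices (4): a, b, c, d
  1-simplices (4): ab, ad, bc, cd

giving chain groups C_0 ≅ Z^4, C_1 ≅ Z^4.

Boundary ∂_1: C_1 → C_0 maps an edge to its endpoints' difference, ∂[p,q] = q − p. For instance
  ∂cd = d − c.
The 4×4 boundary matrix has rank 3 and Smith normal form diag(1,1,1).

Computing H_k = (kernel of ∂_k) / (image of ∂_{k+1}):

  H_0: rank C_0 − rank ∂_1 = 4 − 3 = 1, and the invariant factors of ∂_1 are all 1, so H_0 ≅ Z.
  H_1: rank ker ∂_1 − rank ∂_2 = (4 − 3) − 0 = 1, and there is no ∂_2, so H_1 ≅ Z.

As a check, the Euler characteristic is 4 − 4 = 0, which agrees with 1 − 1 = 0.
(K is a triangulation of the circle S^1.)

H_0 ≅ Z,  H_1 ≅ Z.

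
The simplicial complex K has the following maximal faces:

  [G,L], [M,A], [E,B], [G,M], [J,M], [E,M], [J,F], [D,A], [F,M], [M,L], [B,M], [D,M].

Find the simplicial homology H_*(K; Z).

H_0 = Z,  H_1 = Z^4.

We work with the vertex ordering A < B < D < E < F < G < J < L < M. The simplices of K, each written with vertices in increasing order, are:

  0-simplices (9): A, B, D, E, F, G, J, L, M
  1-simplices (12): AD, AM, BE, BM, DM, EM, FJ, FM, GL, GM, JM, LM

Hence C_0 ≅ Z^9, C_1 ≅ Z^12.

Boundary ∂_1: C_1 → C_0 maps an edge to its endpoints' difference, ∂[p,q] = q − p. For instance
  ∂JM = M − J.
The resulting 9×12 matrix has rank 8, and its Smith normal form has invariant factors (1,1,1,1,1,1,1,1).

Now H_k = ker ∂_k / im ∂_{k+1}, so:

  H_0: rank C_0 − rank ∂_1 = 9 − 8 = 1, and the invariant factors of ∂_1 are all 1, so H_0 = Z.
  H_1: rank ker ∂_1 − rank ∂_2 = (12 − 8) − 0 = 4, and there is no ∂_2, so H_1 = Z^4.

(K is a triangulation of a wedge of 4 circles.)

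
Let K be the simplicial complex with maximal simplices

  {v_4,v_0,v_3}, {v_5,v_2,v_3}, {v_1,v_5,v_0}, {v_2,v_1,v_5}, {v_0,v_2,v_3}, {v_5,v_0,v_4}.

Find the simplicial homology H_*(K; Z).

K has 6 vertices, 12 edges, 6 triangles.
rank ∂_0 = 0, rank ∂_1 = 5 ⇒ b_0 = 6 − 0 − 5 = 1; all invariant factors of ∂_1 are 1 so no torsion. So H_0 ≅ Z.
rank ∂_1 = 5, rank ∂_2 = 6 ⇒ b_1 = 12 − 5 − 6 = 1; all invariant factors of ∂_2 are 1 so no torsion. So H_1 ≅ Z.
rank ∂_2 = 6, rank ∂_3 = 0 ⇒ b_2 = 6 − 6 − 0 = 0. So H_2 ≅ 0.

H_0 ≅ Z,  H_1 ≅ Z,  H_2 = 0.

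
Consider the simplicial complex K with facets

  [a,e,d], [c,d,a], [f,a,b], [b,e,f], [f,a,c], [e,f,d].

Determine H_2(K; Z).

H_2 = 0.

K has 6 vertices, 12 edges, 6 triangles.
rank ∂_2 = 6, rank ∂_3 = 0 ⇒ b_2 = 6 − 6 − 0 = 0. So H_2 = 0.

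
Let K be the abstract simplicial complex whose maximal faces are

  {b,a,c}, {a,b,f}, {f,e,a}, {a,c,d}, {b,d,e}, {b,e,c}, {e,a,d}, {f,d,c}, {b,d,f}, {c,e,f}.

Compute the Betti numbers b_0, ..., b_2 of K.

Fix the vertex order a < b < c < d < e < f and write every simplex with vertices in increasing order. Then dim K = 2 and the simplices of K are:

  0-simplices (6): a, b, c, d, e, f
  1-simplices (15): ab, ac, ad, ae, af, bc, bd, be, bf, cd, ce, cf, de, df, ef
  2-simplices (10): abc, abf, acd, ade, aef, bce, bde, bdf, cdf, cef

Hence C_0 ≅ Z^6, C_1 ≅ Z^15, C_2 ≅ Z^10.

∂_1: C_1 → C_0 sends each edge [p,q] (with p < q) to q − p. For instance
  ∂ef = f − e.
This gives a 6×15 integer matrix of rank 5; reducing to Smith normal form yields diagonal entries (1,1,1,1,1).

The boundary map ∂_2: C_2 → C_1 sends each 2-simplex [p,q,r] to [q,r] − [p,r] + [p,q]. For instance
  ∂ade = de − ae + ad,
  ∂abf = bf − af + ab.
This gives a 15×10 integer matrix of rank 10; reducing to Smith normal form yields diagonal entries (1,1,1,1,1,1,1,1,1,2).

Computing H_k = (kernel of ∂_k) / (image of ∂_{k+1}):

  H_0: rank C_0 − rank ∂_1 = 6 − 5 = 1, and the invariant factors of ∂_1 are all 1, so H_0 = Z.
  H_1: rank ker ∂_1 − rank ∂_2 = (15 − 5) − 10 = 0, and ∂_2 has invariant factor 2 > 1, so H_1 = Z/2.
  H_2: rank ker ∂_2 − rank ∂_3 = (10 − 10) − 0 = 0, and there is no ∂_3, so H_2 = 0.

Hence the Betti numbers are b_0 = 1, b_1 = 0, b_2 = 0.

b_0 = 1, b_1 = 0, b_2 = 0.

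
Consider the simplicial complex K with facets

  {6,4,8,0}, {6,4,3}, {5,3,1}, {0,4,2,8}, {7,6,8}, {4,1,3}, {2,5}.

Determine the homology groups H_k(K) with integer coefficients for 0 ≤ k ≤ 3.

H_0 = Z,  H_1 = Z,  H_2 = 0,  H_3 = 0.

Take the total order 0 < 1 < 2 < 3 < 4 < 5 < 6 < 7 < 8 on the vertex set. Then K (dimension 3) consists of the simplices:

  0-simplices (9): [0], [1], [2], [3], [4], [5], [6], [7], [8]
  1-simplices (18): [0,2], [0,4], [0,6], [0,8], [1,3], [1,4], [1,5], [2,4], [2,5], [2,8], [3,4], [3,5], [3,6], [4,6], [4,8], [6,7], [6,8], [7,8]
  2-simplices (11): [0,2,4], [0,2,8], [0,4,6], [0,4,8], [0,6,8], [1,3,4], [1,3,5], [2,4,8], [3,4,6], [4,6,8], [6,7,8]
  3-simplices (2): [0,2,4,8], [0,4,6,8]

so the chain groups are C_0 ≅ Z^9, C_1 ≅ Z^18, C_2 ≅ Z^11, C_3 ≅ Z^2.

Boundary ∂_1: C_1 → C_0 is given by ∂[p,q] = [q] − [p].
This gives a 9×18 integer matrix of rank 8; reducing to Smith normal form yields diagonal entries (1,1,1,1,1,1,1,1).

∂_2: C_2 → C_1 sends each 2-simplex [p,q,r] to [q,r] − [p,r] + [p,q]. For instance
  ∂[0,6,8] = [6,8] − [0,8] + [0,6],
  ∂[3,4,6] = [4,6] − [3,6] + [3,4].
As a 18×11 matrix over Z this has rank 9, with invariant factors (1,1,1,1,1,1,1,1,1).

The boundary map ∂_3: C_3 → C_2 sends each 3-simplex σ to the alternating sum Σ_i (−1)^i (σ with its i-th vertex removed). For instance
  ∂[0,4,6,8] = [4,6,8] − [0,6,8] + [0,4,8] − [0,4,6],
  ∂[0,2,4,8] = [2,4,8] − [0,4,8] + [0,2,8] − [0,2,4].
As a 11×2 matrix over Z this has rank 2, with invariant factors (1,1).

Reading off H_k = ker ∂_k / im ∂_{k+1}:

  H_0: rank C_0 − rank ∂_1 = 9 − 8 = 1, and the invariant factors of ∂_1 are all 1, so H_0 ≅ Z.
  H_1: rank ker ∂_1 − rank ∂_2 = (18 − 8) − 9 = 1, and the invariant factors of ∂_2 are all 1, so H_1 ≅ Z.
  H_2: rank ker ∂_2 − rank ∂_3 = (11 − 9) − 2 = 0, and the invariant factors of ∂_3 are all 1, so H_2 ≅ 0.
  H_3: rank ker ∂_3 − rank ∂_4 = (2 − 2) − 0 = 0, and there is no ∂_4, so H_3 ≅ 0.

As a check, the Euler characteristic is 9 − 18 + 11 − 2 = 0, which agrees with 1 − 1 + 0 − 0 = 0.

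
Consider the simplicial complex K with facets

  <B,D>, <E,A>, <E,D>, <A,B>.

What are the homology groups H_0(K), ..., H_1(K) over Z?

H_0 = Z,  H_1 = Z.

Order the vertices as A < B < D < E. Listing each simplex with vertices in this order, K has dimension 1 with simplices:

  0-simplices (4): A, B, D, E
  1-simplices (4): AB, AE, BD, DE

Hence C_0 ≅ Z^4, C_1 ≅ Z^4.

∂_1: C_1 → C_0 maps an edge to its endpoints' difference, ∂[p,q] = q − p. For instance
  ∂AB = B − A.
The resulting 4×4 matrix has rank 3, and its Smith normal form has invariant factors (1,1,1).

Computing H_k = (kernel of ∂_k) / (image of ∂_{k+1}):

  H_0: rank C_0 − rank ∂_1 = 4 − 3 = 1, and the invariant factors of ∂_1 are all 1, so H_0 = Z.
  H_1: rank ker ∂_1 − rank ∂_2 = (4 − 3) − 0 = 1, and there is no ∂_2, so H_1 = Z.

As a check, the Euler characteristic is 4 − 4 = 0, which agrees with 1 − 1 = 0.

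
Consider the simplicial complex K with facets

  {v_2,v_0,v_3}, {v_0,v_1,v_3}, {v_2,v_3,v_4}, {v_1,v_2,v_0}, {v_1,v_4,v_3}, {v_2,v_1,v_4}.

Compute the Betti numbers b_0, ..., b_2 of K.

Order the vertices as v_0 < v_1 < v_2 < v_3 < v_4. Listing each simplex with vertices in this order, K has dimension 2 with simplices:

  0-simplices (5): [v_0], [v_1], [v_2], [v_3], [v_4]
  1-simplices (9): [v_0,v_1], [v_0,v_2], [v_0,v_3], [v_1,v_2], [v_1,v_3], [v_1,v_4], [v_2,v_3], [v_2,v_4], [v_3,v_4]
  2-simplices (6): [v_0,v_1,v_2], [v_0,v_1,v_3], [v_0,v_2,v_3], [v_1,v_2,v_4], [v_1,v_3,v_4], [v_2,v_3,v_4]

giving chain groups C_0 ≅ Z^5, C_1 ≅ Z^9, C_2 ≅ Z^6.

∂_1: C_1 → C_0 is given by ∂[p,q] = [q] − [p].
The 5×9 boundary matrix has rank 4 and Smith normal form diag(1,1,1,1).

Boundary ∂_2: C_2 → C_1 maps a triangle to the signed sum of its edges. For instance
  ∂[v_0,v_1,v_3] = [v_1,v_3] − [v_0,v_3] + [v_0,v_1],
  ∂[v_0,v_2,v_3] = [v_2,v_3] − [v_0,v_3] + [v_0,v_2].
The resulting 9×6 matrix has rank 5, and its Smith normal form has invariant factors (1,1,1,1,1).

From H_k ≅ ker(∂_k) / im(∂_{k+1}) we obtain:

  H_0: rank C_0 − rank ∂_1 = 5 − 4 = 1, and the invariant factors of ∂_1 are all 1, so H_0 = Z.
  H_1: rank ker ∂_1 − rank ∂_2 = (9 − 4) − 5 = 0, and the invariant factors of ∂_2 are all 1, so H_1 = 0.
  H_2: rank ker ∂_2 − rank ∂_3 = (6 − 5) − 0 = 1, and there is no ∂_3, so H_2 = Z.

(K is a triangulation of the 2-sphere S^2.)

Hence the Betti numbers are b_0 = 1, b_1 = 0, b_2 = 1.

b_0 = 1, b_1 = 0, b_2 = 1.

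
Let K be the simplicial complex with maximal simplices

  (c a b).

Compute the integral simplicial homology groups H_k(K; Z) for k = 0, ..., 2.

Fix the vertex order a < b < c and write every simplex with vertices in increasing order. Then dim K = 2 and the simplices of K are:

  0-simplices (3): a, b, c
  1-simplices (3): ab, ac, bc
  2-simplices (1): abc

Hence C_0 ≅ Z^3, C_1 ≅ Z^3, C_2 ≅ Z^1.

∂_1: C_1 → C_0 maps an edge to its endpoints' difference, ∂[p,q] = q − p. For instance
  ∂ab = b − a.
As a 3×3 matrix over Z this has rank 2, with invariant factors (1,1).

Boundary ∂_2: C_2 → C_1 sends each 2-simplex [p,q,r] to [q,r] − [p,r] + [p,q]. For instance
  ∂abc = bc − ac + ab.
The 3×1 boundary matrix has rank 1 and Smith normal form diag(1).

Now H_k = ker ∂_k / im ∂_{k+1}, so:

  H_0: rank C_0 − rank ∂_1 = 3 − 2 = 1, and the invariant factors of ∂_1 are all 1, so H_0 ≅ Z.
  H_1: rank ker ∂_1 − rank ∂_2 = (3 − 2) − 1 = 0, and the invariant factors of ∂_2 are all 1, so H_1 ≅ 0.
  H_2: rank ker ∂_2 − rank ∂_3 = (1 − 1) − 0 = 0, and there is no ∂_3, so H_2 ≅ 0.

As a check, the Euler characteristic is 3 − 3 + 1 = 1, which agrees with 1 − 0 + 0 = 1.
(K is a triangulation of the 2-simplex.)

H_0 ≅ Z,  H_1 = 0,  H_2 = 0.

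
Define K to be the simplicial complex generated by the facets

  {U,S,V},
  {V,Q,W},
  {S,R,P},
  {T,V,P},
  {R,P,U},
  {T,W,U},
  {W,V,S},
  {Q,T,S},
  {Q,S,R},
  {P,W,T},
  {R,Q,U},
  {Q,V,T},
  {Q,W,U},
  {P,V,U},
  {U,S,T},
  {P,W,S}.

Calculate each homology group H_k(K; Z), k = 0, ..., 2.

Order the vertices as P < Q < R < S < T < U < V < W. Listing each simplex with vertices in this order, K has dimension 2 with simplices:

  0-simplices (8): P, Q, R, S, T, U, V, W
  1-simplices (24): PR, PS, PT, PU, PV, PW, QR, QS, QT, QU, QV, QW, RS, RU, ST, SU, SV, SW, TU, TV, TW, UV, UW, VW
  2-simplices (16): PRS, PRU, PSW, PTV, PTW, PUV, QRS, QRU, QST, QTV, QUW, QVW, STU, SUV, SVW, TUW

giving chain groups C_0 ≅ Z^8, C_1 ≅ Z^24, C_2 ≅ Z^16.

∂_1: C_1 → C_0 sends each edge [p,q] (with p < q) to q − p. For instance
  ∂QS = S − Q.
This gives a 8×24 integer matrix of rank 7; reducing to Smith normal form yields diagonal entries (1,1,1,1,1,1,1).

Boundary ∂_2: C_2 → C_1 maps a triangle to the signed sum of its edges. For instance
  ∂QRS = RS − QS + QR,
  ∂PRU = RU − PU + PR.
The 24×16 boundary matrix has rank 15 and Smith normal form diag(1,1,1,1,1,1,1,1,1,1,1,1,1,1,1).

Reading off H_k = ker ∂_k / im ∂_{k+1}:

  H_0: rank C_0 − rank ∂_1 = 8 − 7 = 1, and the invariant factors of ∂_1 are all 1, so H_0 = Z.
  H_1: rank ker ∂_1 − rank ∂_2 = (24 − 7) − 15 = 2, and the invariant factors of ∂_2 are all 1, so H_1 = Z^2.
  H_2: rank ker ∂_2 − rank ∂_3 = (16 − 15) − 0 = 1, and there is no ∂_3, so H_2 = Z.

H_0 ≅ Z,  H_1 ≅ Z^2,  H_2 ≅ Z.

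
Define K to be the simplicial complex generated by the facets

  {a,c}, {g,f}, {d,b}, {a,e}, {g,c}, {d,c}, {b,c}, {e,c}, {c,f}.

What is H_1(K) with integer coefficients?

H_1 = Z^3.

K has 7 vertices, 9 edges.
rank ∂_1 = 6, rank ∂_2 = 0 ⇒ b_1 = 9 − 6 − 0 = 3. So H_1 ≅ Z^3.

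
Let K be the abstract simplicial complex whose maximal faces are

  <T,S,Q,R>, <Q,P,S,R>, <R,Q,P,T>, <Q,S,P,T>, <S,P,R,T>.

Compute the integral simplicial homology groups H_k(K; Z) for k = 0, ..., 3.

H_0 = Z,  H_1 = 0,  H_2 = 0,  H_3 = Z.

Order the vertices as P < Q < R < S < T. Listing each simplex with vertices in this order, K has dimension 3 with simplices:

  0-simplices (5): P, Q, R, S, T
  1-simplices (10): PQ, PR, PS, PT, QR, QS, QT, RS, RT, ST
  2-simplices (10): PQR, PQS, PQT, PRS, PRT, PST, QRS, QRT, QST, RST
  3-simplices (5): PQRS, PQRT, PQST, PRST, QRST

so the chain groups are C_0 ≅ Z^5, C_1 ≅ Z^10, C_2 ≅ Z^10, C_3 ≅ Z^5.

∂_1: C_1 → C_0 maps an edge to its endpoints' difference, ∂[p,q] = q − p. For instance
  ∂RT = T − R.
This gives a 5×10 integer matrix of rank 4; reducing to Smith normal form yields diagonal entries (1,1,1,1).

The boundary map ∂_2: C_2 → C_1 sends each 2-simplex [p,q,r] to [q,r] − [p,r] + [p,q]. For instance
  ∂PRS = RS − PS + PR,
  ∂PST = ST − PT + PS.
As a 10×10 matrix over Z this has rank 6, with invariant factors (1,1,1,1,1,1).

The boundary map ∂_3: C_3 → C_2 sends each 3-simplex σ to the alternating sum Σ_i (−1)^i (σ with its i-th vertex removed). For instance
  ∂QRST = RST − QST + QRT − QRS,
  ∂PQST = QST − PST + PQT − PQS.
This gives a 10×5 integer matrix of rank 4; reducing to Smith normal form yields diagonal entries (1,1,1,1).

Now H_k = ker ∂_k / im ∂_{k+1}, so:

  H_0: rank C_0 − rank ∂_1 = 5 − 4 = 1, and the invariant factors of ∂_1 are all 1, so H_0 = Z.
  H_1: rank ker ∂_1 − rank ∂_2 = (10 − 4) − 6 = 0, and the invariant factors of ∂_2 are all 1, so H_1 = 0.
  H_2: rank ker ∂_2 − rank ∂_3 = (10 − 6) − 4 = 0, and the invariant factors of ∂_3 are all 1, so H_2 = 0.
  H_3: rank ker ∂_3 − rank ∂_4 = (5 − 4) − 0 = 1, and there is no ∂_4, so H_3 = Z.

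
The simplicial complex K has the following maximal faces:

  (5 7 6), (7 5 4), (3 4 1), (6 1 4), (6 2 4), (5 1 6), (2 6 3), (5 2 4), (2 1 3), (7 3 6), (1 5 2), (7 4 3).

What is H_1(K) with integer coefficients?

H_1 = Z/2.

Order the vertices as 1 < 2 < 3 < 4 < 5 < 6 < 7. Listing each simplex with vertices in this order, K has dimension 2 with simplices:

  0-simplices (7): [1], [2], [3], [4], [5], [6], [7]
  1-simplices (18): [1,2], [1,3], [1,4], [1,5], [1,6], [2,3], [2,4], [2,5], [2,6], [3,4], [3,6], [3,7], [4,5], [4,6], [4,7], [5,6], [5,7], [6,7]
  2-simplices (12): [1,2,3], [1,2,5], [1,3,4], [1,4,6], [1,5,6], [2,3,6], [2,4,5], [2,4,6], [3,4,7], [3,6,7], [4,5,7], [5,6,7]

giving chain groups C_0 ≅ Z^7, C_1 ≅ Z^18, C_2 ≅ Z^12.

Boundary ∂_1: C_1 → C_0 maps an edge to its endpoints' difference, ∂[p,q] = q − p. For instance
  ∂[2,4] = [4] − [2].
The resulting 7×18 matrix has rank 6, and its Smith normal form has invariant factors (1,1,1,1,1,1).

The boundary map ∂_2: C_2 → C_1 acts by ∂[p,q,r] = [q,r] − [p,r] + [p,q]. For instance
  ∂[4,5,7] = [5,7] − [4,7] + [4,5],
  ∂[3,6,7] = [6,7] − [3,7] + [3,6].
The 18×12 boundary matrix has rank 12 and Smith normal form diag(1,1,1,1,1,1,1,1,1,1,1,2).

From H_k ≅ ker(∂_k) / im(∂_{k+1}) we obtain:

  H_1: rank ker ∂_1 − rank ∂_2 = (18 − 6) − 12 = 0, and ∂_2 has invariant factor 2 > 1, so H_1 ≅ Z/2.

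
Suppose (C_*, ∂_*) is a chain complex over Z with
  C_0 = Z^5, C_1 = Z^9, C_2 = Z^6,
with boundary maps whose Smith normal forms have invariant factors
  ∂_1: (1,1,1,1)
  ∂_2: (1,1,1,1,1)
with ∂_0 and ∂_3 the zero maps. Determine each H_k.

H_0 = Z,  H_1 = 0,  H_2 = Z.

H_0: b_0 = 5 − 0 − 4 = 1; torsion from ∂_1 factors > 1: none. So H_0 = Z.
H_1: b_1 = 9 − 4 − 5 = 0; torsion from ∂_2 factors > 1: none. So H_1 = 0.
H_2: b_2 = 6 − 5 − 0 = 1; torsion from ∂_3 factors > 1: none. So H_2 = Z.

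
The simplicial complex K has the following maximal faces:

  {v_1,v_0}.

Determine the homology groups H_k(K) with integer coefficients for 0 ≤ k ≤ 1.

Order the vertices as v_0 < v_1. Listing each simplex with vertices in this order, K has dimension 1 with simplices:

  0-simplices (2): [v_0], [v_1]
  1-simplices (1): [v_0,v_1]

so the chain groups are C_0 ≅ Z^2, C_1 ≅ Z^1.

∂_1: C_1 → C_0 maps an edge to its endpoints' difference, ∂[p,q] = q − p. For instance
  ∂[v_0,v_1] = [v_1] − [v_0].
The 2×1 boundary matrix has rank 1 and Smith normal form diag(1).

From H_k ≅ ker(∂_k) / im(∂_{k+1}) we obtain:

  H_0: rank C_0 − rank ∂_1 = 2 − 1 = 1, and the invariant factors of ∂_1 are all 1, so H_0 ≅ Z.
  H_1: rank ker ∂_1 − rank ∂_2 = (1 − 1) − 0 = 0, and there is no ∂_2, so H_1 ≅ 0.

(K is a triangulation of the 1-simplex.)

H_0 = Z,  H_1 = 0.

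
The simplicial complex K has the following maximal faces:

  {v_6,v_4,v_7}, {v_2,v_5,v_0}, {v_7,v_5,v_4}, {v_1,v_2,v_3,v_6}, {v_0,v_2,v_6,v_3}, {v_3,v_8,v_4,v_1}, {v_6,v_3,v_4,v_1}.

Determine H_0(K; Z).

Take the total order v_0 < v_1 < v_2 < v_3 < v_4 < v_5 < v_6 < v_7 < v_8 on the vertex set. Then K (dimension 3) consists of the simplices:

  0-simplices (9): [v_0], [v_1], [v_2], [v_3], [v_4], [v_5], [v_6], [v_7], [v_8]
  1-simplices (21): (21 of them)
  2-simplices (16): (16 of them)
  3-simplices (4): [v_0,v_2,v_3,v_6], [v_1,v_2,v_3,v_6], [v_1,v_3,v_4,v_6], [v_1,v_3,v_4,v_8]

so the chain groups are C_0 ≅ Z^9, C_1 ≅ Z^21, C_2 ≅ Z^16, C_3 ≅ Z^4.

∂_1: C_1 → C_0 is given by ∂[p,q] = [q] − [p]. For instance
  ∂[v_1,v_8] = [v_8] − [v_1].
This gives a 9×21 integer matrix of rank 8; reducing to Smith normal form yields diagonal entries (1,1,1,1,1,1,1,1).

∂_2: C_2 → C_1 sends each 2-simplex [p,q,r] to [q,r] − [p,r] + [p,q]. For instance
  ∂[v_1,v_4,v_6] = [v_4,v_6] − [v_1,v_6] + [v_1,v_4],
  ∂[v_1,v_2,v_3] = [v_2,v_3] − [v_1,v_3] + [v_1,v_2].
As a 21×16 matrix over Z this has rank 12, with invariant factors (1,1,1,1,1,1,1,1,1,1,1,1).

Boundary ∂_3: C_3 → C_2 sends each 3-simplex σ to the alternating sum Σ_i (−1)^i (σ with its i-th vertex removed). For instance
  ∂[v_1,v_2,v_3,v_6] = [v_2,v_3,v_6] − [v_1,v_3,v_6] + [v_1,v_2,v_6] − [v_1,v_2,v_3],
  ∂[v_1,v_3,v_4,v_8] = [v_3,v_4,v_8] − [v_1,v_4,v_8] + [v_1,v_3,v_8] − [v_1,v_3,v_4].
As a 16×4 matrix over Z this has rank 4, with invariant factors (1,1,1,1).

From H_k ≅ ker(∂_k) / im(∂_{k+1}) we obtain:

  H_0: rank C_0 − rank ∂_1 = 9 − 8 = 1, and the invariant factors of ∂_1 are all 1, so H_0 ≅ Z.

H_0 = Z.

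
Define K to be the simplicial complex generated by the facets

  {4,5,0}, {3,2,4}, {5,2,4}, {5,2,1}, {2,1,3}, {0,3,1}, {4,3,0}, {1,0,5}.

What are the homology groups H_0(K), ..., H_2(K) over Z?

H_0 ≅ Z,  H_1 = 0,  H_2 ≅ Z.

Take the total order 0 < 1 < 2 < 3 < 4 < 5 on the vertex set. Then K (dimension 2) consists of the simplices:

  0-simplices (6): [0], [1], [2], [3], [4], [5]
  1-simplices (12): [0,1], [0,3], [0,4], [0,5], [1,2], [1,3], [1,5], [2,3], [2,4], [2,5], [3,4], [4,5]
  2-simplices (8): [0,1,3], [0,1,5], [0,3,4], [0,4,5], [1,2,3], [1,2,5], [2,3,4], [2,4,5]

so the chain groups are C_0 ≅ Z^6, C_1 ≅ Z^12, C_2 ≅ Z^8.

The boundary map ∂_1: C_1 → C_0 is given by ∂[p,q] = [q] − [p]. For instance
  ∂[2,5] = [5] − [2].
This gives a 6×12 integer matrix of rank 5; reducing to Smith normal form yields diagonal entries (1,1,1,1,1).

∂_2: C_2 → C_1 acts by ∂[p,q,r] = [q,r] − [p,r] + [p,q]. For instance
  ∂[0,1,3] = [1,3] − [0,3] + [0,1],
  ∂[2,4,5] = [4,5] − [2,5] + [2,4].
This gives a 12×8 integer matrix of rank 7; reducing to Smith normal form yields diagonal entries (1,1,1,1,1,1,1).

From H_k ≅ ker(∂_k) / im(∂_{k+1}) we obtain:

  H_0: rank C_0 − rank ∂_1 = 6 − 5 = 1, and the invariant factors of ∂_1 are all 1, so H_0 ≅ Z.
  H_1: rank ker ∂_1 − rank ∂_2 = (12 − 5) − 7 = 0, and the invariant factors of ∂_2 are all 1, so H_1 ≅ 0.
  H_2: rank ker ∂_2 − rank ∂_3 = (8 − 7) − 0 = 1, and there is no ∂_3, so H_2 ≅ Z.

As a check, the Euler characteristic is 6 − 12 + 8 = 2, which agrees with 1 − 0 + 1 = 2.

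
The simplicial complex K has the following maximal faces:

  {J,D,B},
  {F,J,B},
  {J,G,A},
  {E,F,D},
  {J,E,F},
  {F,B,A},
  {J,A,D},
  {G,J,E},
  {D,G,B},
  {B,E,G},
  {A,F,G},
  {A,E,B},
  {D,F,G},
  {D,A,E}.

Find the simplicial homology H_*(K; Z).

H_0 = Z,  H_1 = Z^2,  H_2 = Z.

Fix the vertex order A < B < D < E < F < G < J and write every simplex with vertices in increasing order. Then dim K = 2 and the simplices of K are:

  0-simplices (7): A, B, D, E, F, G, J
  1-simplices (21): AB, AD, AE, AF, AG, AJ, BD, BE, BF, BG, BJ, DE, DF, DG, DJ, EF, EG, EJ, FG, FJ, GJ
  2-simplices (14): ABE, ABF, ADE, ADJ, AFG, AGJ, BDG, BDJ, BEG, BFJ, DEF, DFG, EFJ, EGJ

giving chain groups C_0 ≅ Z^7, C_1 ≅ Z^21, C_2 ≅ Z^14.

∂_1: C_1 → C_0 is given by ∂[p,q] = [q] − [p]. For instance
  ∂AB = B − A.
This gives a 7×21 integer matrix of rank 6; reducing to Smith normal form yields diagonal entries (1,1,1,1,1,1).

Boundary ∂_2: C_2 → C_1 acts by ∂[p,q,r] = [q,r] − [p,r] + [p,q]. For instance
  ∂ADE = DE − AE + AD,
  ∂BEG = EG − BG + BE.
As a 21×14 matrix over Z this has rank 13, with invariant factors (1,1,1,1,1,1,1,1,1,1,1,1,1).

Now H_k = ker ∂_k / im ∂_{k+1}, so:

  H_0: rank C_0 − rank ∂_1 = 7 − 6 = 1, and the invariant factors of ∂_1 are all 1, so H_0 = Z.
  H_1: rank ker ∂_1 − rank ∂_2 = (21 − 6) − 13 = 2, and the invariant factors of ∂_2 are all 1, so H_1 = Z^2.
  H_2: rank ker ∂_2 − rank ∂_3 = (14 − 13) − 0 = 1, and there is no ∂_3, so H_2 = Z.

(K is a triangulation of the torus T^2.)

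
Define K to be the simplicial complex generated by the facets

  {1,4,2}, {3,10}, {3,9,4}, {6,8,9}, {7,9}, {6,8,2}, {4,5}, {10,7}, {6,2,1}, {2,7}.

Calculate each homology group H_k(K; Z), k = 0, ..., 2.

Order the vertices as 1 < 2 < 3 < 4 < 5 < 6 < 7 < 8 < 9 < 10. Listing each simplex with vertices in this order, K has dimension 2 with simplices:

  0-simplices (10): [1], [2], [3], [4], [5], [6], [7], [8], [9], [10]
  1-simplices (17): [1,2], [1,4], [1,6], [2,4], [2,6], [2,7], [2,8], [3,4], [3,9], [3,10], [4,5], [4,9], [6,8], [6,9], [7,9], [7,10], [8,9]
  2-simplices (5): [1,2,4], [1,2,6], [2,6,8], [3,4,9], [6,8,9]

Hence C_0 ≅ Z^10, C_1 ≅ Z^17, C_2 ≅ Z^5.

The boundary map ∂_1: C_1 → C_0 maps an edge to its endpoints' difference, ∂[p,q] = q − p.
The resulting 10×17 matrix has rank 9, and its Smith normal form has invariant factors (1,1,1,1,1,1,1,1,1).

The boundary map ∂_2: C_2 → C_1 sends each 2-simplex [p,q,r] to [q,r] − [p,r] + [p,q]. For instance
  ∂[2,6,8] = [6,8] − [2,8] + [2,6],
  ∂[1,2,4] = [2,4] − [1,4] + [1,2].
This gives a 17×5 integer matrix of rank 5; reducing to Smith normal form yields diagonal entries (1,1,1,1,1).

Computing H_k = (kernel of ∂_k) / (image of ∂_{k+1}):

  H_0: rank C_0 − rank ∂_1 = 10 − 9 = 1, and the invariant factors of ∂_1 are all 1, so H_0 ≅ Z.
  H_1: rank ker ∂_1 − rank ∂_2 = (17 − 9) − 5 = 3, and the invariant factors of ∂_2 are all 1, so H_1 ≅ Z^3.
  H_2: rank ker ∂_2 − rank ∂_3 = (5 − 5) − 0 = 0, and there is no ∂_3, so H_2 ≅ 0.

H_0 = Z,  H_1 = Z^3,  H_2 = 0.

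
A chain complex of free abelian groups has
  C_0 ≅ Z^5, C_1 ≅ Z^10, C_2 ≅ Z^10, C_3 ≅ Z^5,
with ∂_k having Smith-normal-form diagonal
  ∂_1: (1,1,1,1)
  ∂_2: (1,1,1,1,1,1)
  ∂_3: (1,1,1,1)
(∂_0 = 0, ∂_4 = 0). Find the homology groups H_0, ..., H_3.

H_0 = Z,  H_1 = 0,  H_2 = 0,  H_3 = Z.

H_0: b_0 = 5 − 0 − 4 = 1; torsion from ∂_1 factors > 1: none. So H_0 = Z.
H_1: b_1 = 10 − 4 − 6 = 0; torsion from ∂_2 factors > 1: none. So H_1 = 0.
H_2: b_2 = 10 − 6 − 4 = 0; torsion from ∂_3 factors > 1: none. So H_2 = 0.
H_3: b_3 = 5 − 4 − 0 = 1; torsion from ∂_4 factors > 1: none. So H_3 = Z.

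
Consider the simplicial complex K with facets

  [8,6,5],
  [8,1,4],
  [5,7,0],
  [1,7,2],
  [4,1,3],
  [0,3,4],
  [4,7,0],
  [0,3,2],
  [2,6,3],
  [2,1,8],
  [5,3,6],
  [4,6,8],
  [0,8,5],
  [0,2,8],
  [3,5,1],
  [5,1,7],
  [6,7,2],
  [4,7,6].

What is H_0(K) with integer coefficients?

H_0 ≅ Z.

Fix the vertex order 0 < 1 < 2 < 3 < 4 < 5 < 6 < 7 < 8 and write every simplex with vertices in increasing order. Then dim K = 2 and the simplices of K are:

  0-simplices (9): [0], [1], [2], [3], [4], [5], [6], [7], [8]
  1-simplices (27): (27 of them)
  2-simplices (18): [0,2,3], [0,2,8], [0,3,4], [0,4,7], [0,5,7], [0,5,8], [1,2,7], [1,2,8], [1,3,4], [1,3,5], [1,4,8], [1,5,7], [2,3,6], [2,6,7], [3,5,6], [4,6,7], [4,6,8], [5,6,8]

so the chain groups are C_0 ≅ Z^9, C_1 ≅ Z^27, C_2 ≅ Z^18.

The boundary map ∂_1: C_1 → C_0 sends each edge [p,q] (with p < q) to q − p.
This gives a 9×27 integer matrix of rank 8; reducing to Smith normal form yields diagonal entries (1,1,1,1,1,1,1,1).

∂_2: C_2 → C_1 maps a triangle to the signed sum of its edges. For instance
  ∂[1,3,5] = [3,5] − [1,5] + [1,3],
  ∂[0,5,7] = [5,7] − [0,7] + [0,5].
The 27×18 boundary matrix has rank 17 and Smith normal form diag(1,1,1,1,1,1,1,1,1,1,1,1,1,1,1,1,1).

From H_k ≅ ker(∂_k) / im(∂_{k+1}) we obtain:

  H_0: rank C_0 − rank ∂_1 = 9 − 8 = 1, and the invariant factors of ∂_1 are all 1, so H_0 ≅ Z.

(K is a triangulation of the torus T^2.)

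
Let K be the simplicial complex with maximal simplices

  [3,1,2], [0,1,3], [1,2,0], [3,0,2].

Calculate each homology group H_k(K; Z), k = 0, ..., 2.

K has 4 vertices, 6 edges, 4 triangles.
rank ∂_0 = 0, rank ∂_1 = 3 ⇒ b_0 = 4 − 0 − 3 = 1; all invariant factors of ∂_1 are 1 so no torsion. So H_0 = Z.
rank ∂_1 = 3, rank ∂_2 = 3 ⇒ b_1 = 6 − 3 − 3 = 0; all invariant factors of ∂_2 are 1 so no torsion. So H_1 = 0.
rank ∂_2 = 3, rank ∂_3 = 0 ⇒ b_2 = 4 − 3 − 0 = 1. So H_2 = Z.

H_0 = Z,  H_1 = 0,  H_2 = Z.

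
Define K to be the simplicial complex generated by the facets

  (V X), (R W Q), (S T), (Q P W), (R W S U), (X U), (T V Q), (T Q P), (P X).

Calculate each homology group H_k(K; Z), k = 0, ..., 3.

Take the total order P < Q < R < S < T < U < V < W < X on the vertex set. Then K (dimension 3) consists of the simplices:

  0-simplices (9): P, Q, R, S, T, U, V, W, X
  1-simplices (18): PQ, PT, PW, PX, QR, QT, QV, QW, RS, RU, RW, ST, SU, SW, TV, UW, UX, VX
  2-simplices (8): PQT, PQW, QRW, QTV, RSU, RSW, RUW, SUW
  3-simplices (1): RSUW

Hence C_0 ≅ Z^9, C_1 ≅ Z^18, C_2 ≅ Z^8, C_3 ≅ Z^1.

∂_1: C_1 → C_0 is given by ∂[p,q] = [q] − [p]. For instance
  ∂SU = U − S.
This gives a 9×18 integer matrix of rank 8; reducing to Smith normal form yields diagonal entries (1,1,1,1,1,1,1,1).

Boundary ∂_2: C_2 → C_1 maps a triangle to the signed sum of its edges. For instance
  ∂RSW = SW − RW + RS,
  ∂RSU = SU − RU + RS.
The resulting 18×8 matrix has rank 7, and its Smith normal form has invariant factors (1,1,1,1,1,1,1).

∂_3: C_3 → C_2 sends each 3-simplex σ to the alternating sum Σ_i (−1)^i (σ with its i-th vertex removed). For instance
  ∂RSUW = SUW − RUW + RSW − RSU.
The resulting 8×1 matrix has rank 1, and its Smith normal form has invariant factors (1).

Now H_k = ker ∂_k / im ∂_{k+1}, so:

  H_0: rank C_0 − rank ∂_1 = 9 − 8 = 1, and the invariant factors of ∂_1 are all 1, so H_0 ≅ Z.
  H_1: rank ker ∂_1 − rank ∂_2 = (18 − 8) − 7 = 3, and the invariant factors of ∂_2 are all 1, so H_1 ≅ Z^3.
  H_2: rank ker ∂_2 − rank ∂_3 = (8 − 7) − 1 = 0, and the invariant factors of ∂_3 are all 1, so H_2 ≅ 0.
  H_3: rank ker ∂_3 − rank ∂_4 = (1 − 1) − 0 = 0, and there is no ∂_4, so H_3 ≅ 0.

As a check, the Euler characteristic is 9 − 18 + 8 − 1 = -2, which agrees with 1 − 3 + 0 − 0 = -2.

H_0 = Z,  H_1 = Z^3,  H_2 = 0,  H_3 = 0.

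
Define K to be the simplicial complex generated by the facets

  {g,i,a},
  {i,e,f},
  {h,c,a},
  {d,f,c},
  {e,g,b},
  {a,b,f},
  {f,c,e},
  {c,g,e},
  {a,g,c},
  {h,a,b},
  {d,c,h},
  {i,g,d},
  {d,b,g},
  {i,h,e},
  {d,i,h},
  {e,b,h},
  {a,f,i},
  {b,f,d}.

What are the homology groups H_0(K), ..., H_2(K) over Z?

K has 9 vertices, 27 edges, 18 triangles.
rank ∂_0 = 0, rank ∂_1 = 8 ⇒ b_0 = 9 − 0 − 8 = 1; all invariant factors of ∂_1 are 1 so no torsion. So H_0 ≅ Z.
rank ∂_1 = 8, rank ∂_2 = 17 ⇒ b_1 = 27 − 8 − 17 = 2; all invariant factors of ∂_2 are 1 so no torsion. So H_1 ≅ Z^2.
rank ∂_2 = 17, rank ∂_3 = 0 ⇒ b_2 = 18 − 17 − 0 = 1. So H_2 ≅ Z.

H_0 ≅ Z,  H_1 ≅ Z^2,  H_2 ≅ Z.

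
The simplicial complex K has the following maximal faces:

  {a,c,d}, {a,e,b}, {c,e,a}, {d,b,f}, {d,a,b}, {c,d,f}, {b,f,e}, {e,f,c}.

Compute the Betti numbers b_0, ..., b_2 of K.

Take the total order a < b < c < d < e < f on the vertex set. Then K (dimension 2) consists of the simplices:

  0-simplices (6): a, b, c, d, e, f
  1-simplices (12): ab, ac, ad, ae, bd, be, bf, cd, ce, cf, df, ef
  2-simplices (8): abd, abe, acd, ace, bdf, bef, cdf, cef

so the chain groups are C_0 ≅ Z^6, C_1 ≅ Z^12, C_2 ≅ Z^8.

Boundary ∂_1: C_1 → C_0 maps an edge to its endpoints' difference, ∂[p,q] = q − p.
The resulting 6×12 matrix has rank 5, and its Smith normal form has invariant factors (1,1,1,1,1).

∂_2: C_2 → C_1 maps a triangle to the signed sum of its edges. For instance
  ∂ace = ce − ae + ac,
  ∂abe = be − ae + ab.
As a 12×8 matrix over Z this has rank 7, with invariant factors (1,1,1,1,1,1,1).

Now H_k = ker ∂_k / im ∂_{k+1}, so:

  H_0: rank C_0 − rank ∂_1 = 6 − 5 = 1, and the invariant factors of ∂_1 are all 1, so H_0 ≅ Z.
  H_1: rank ker ∂_1 − rank ∂_2 = (12 − 5) − 7 = 0, and the invariant factors of ∂_2 are all 1, so H_1 ≅ 0.
  H_2: rank ker ∂_2 − rank ∂_3 = (8 − 7) − 0 = 1, and there is no ∂_3, so H_2 ≅ Z.

As a check, the Euler characteristic is 6 − 12 + 8 = 2, which agrees with 1 − 0 + 1 = 2.
(K is a triangulation of the 2-sphere S^2.)

Hence the Betti numbers are b_0 = 1, b_1 = 0, b_2 = 1.

b_0 = 1, b_1 = 0, b_2 = 1.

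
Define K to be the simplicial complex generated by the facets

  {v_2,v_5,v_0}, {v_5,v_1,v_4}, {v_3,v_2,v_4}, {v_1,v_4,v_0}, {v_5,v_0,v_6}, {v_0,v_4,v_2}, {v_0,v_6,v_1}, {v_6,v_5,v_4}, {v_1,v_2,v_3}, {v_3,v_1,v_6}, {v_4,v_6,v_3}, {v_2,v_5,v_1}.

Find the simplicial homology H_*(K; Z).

We work with the vertex ordering v_0 < v_1 < v_2 < v_3 < v_4 < v_5 < v_6. The simplices of K, each written with vertices in increasing order, are:

  0-simplices (7): [v_0], [v_1], [v_2], [v_3], [v_4], [v_5], [v_6]
  1-simplices (18): (18 of them)
  2-simplices (12): (12 of them)

giving chain groups C_0 ≅ Z^7, C_1 ≅ Z^18, C_2 ≅ Z^12.

Boundary ∂_1: C_1 → C_0 sends each edge [p,q] (with p < q) to q − p. For instance
  ∂[v_3,v_4] = [v_4] − [v_3].
The resulting 7×18 matrix has rank 6, and its Smith normal form has invariant factors (1,1,1,1,1,1).

Boundary ∂_2: C_2 → C_1 maps a triangle to the signed sum of its edges. For instance
  ∂[v_4,v_5,v_6] = [v_5,v_6] − [v_4,v_6] + [v_4,v_5],
  ∂[v_0,v_5,v_6] = [v_5,v_6] − [v_0,v_6] + [v_0,v_5].
As a 18×12 matrix over Z this has rank 12, with invariant factors (1,1,1,1,1,1,1,1,1,1,1,2).

Computing H_k = (kernel of ∂_k) / (image of ∂_{k+1}):

  H_0: rank C_0 − rank ∂_1 = 7 − 6 = 1, and the invariant factors of ∂_1 are all 1, so H_0 = Z.
  H_1: rank ker ∂_1 − rank ∂_2 = (18 − 6) − 12 = 0, and ∂_2 has invariant factor 2 > 1, so H_1 = Z/2Z.
  H_2: rank ker ∂_2 − rank ∂_3 = (12 − 12) − 0 = 0, and there is no ∂_3, so H_2 = 0.

H_0 = Z,  H_1 = Z/2Z,  H_2 = 0.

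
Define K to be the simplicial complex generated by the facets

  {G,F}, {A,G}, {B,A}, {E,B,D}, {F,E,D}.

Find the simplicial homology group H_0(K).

Fix the vertex order A < B < D < E < F < G and write every simplex with vertices in increasing order. Then dim K = 2 and the simplices of K are:

  0-simplices (6): A, B, D, E, F, G
  1-simplices (8): AB, AG, BD, BE, DE, DF, EF, FG
  2-simplices (2): BDE, DEF

giving chain groups C_0 ≅ Z^6, C_1 ≅ Z^8, C_2 ≅ Z^2.

∂_1: C_1 → C_0 sends each edge [p,q] (with p < q) to q − p.
The resulting 6×8 matrix has rank 5, and its Smith normal form has invariant factors (1,1,1,1,1).

The boundary map ∂_2: C_2 → C_1 acts by ∂[p,q,r] = [q,r] − [p,r] + [p,q]. For instance
  ∂DEF = EF − DF + DE,
  ∂BDE = DE − BE + BD.
The resulting 8×2 matrix has rank 2, and its Smith normal form has invariant factors (1,1).

Computing H_k = (kernel of ∂_k) / (image of ∂_{k+1}):

  H_0: rank C_0 − rank ∂_1 = 6 − 5 = 1, and the invariant factors of ∂_1 are all 1, so H_0 ≅ Z.

H_0 ≅ Z.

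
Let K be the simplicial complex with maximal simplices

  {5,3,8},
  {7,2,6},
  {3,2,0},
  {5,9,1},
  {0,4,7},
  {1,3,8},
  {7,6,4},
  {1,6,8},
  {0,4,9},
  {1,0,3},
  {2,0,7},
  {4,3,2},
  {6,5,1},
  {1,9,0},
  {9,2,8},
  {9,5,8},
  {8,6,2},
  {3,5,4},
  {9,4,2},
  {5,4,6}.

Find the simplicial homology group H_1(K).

H_1 ≅ Z ⊕ Z_2.

We work with the vertex ordering 0 < 1 < 2 < 3 < 4 < 5 < 6 < 7 < 8 < 9. The simplices of K, each written with vertices in increasing order, are:

  0-simplices (10): [0], [1], [2], [3], [4], [5], [6], [7], [8], [9]
  1-simplices (30): (30 of them)
  2-simplices (20): (20 of them)

so the chain groups are C_0 ≅ Z^10, C_1 ≅ Z^30, C_2 ≅ Z^20.

∂_1: C_1 → C_0 is given by ∂[p,q] = [q] − [p]. For instance
  ∂[2,7] = [7] − [2].
This gives a 10×30 integer matrix of rank 9; reducing to Smith normal form yields diagonal entries (1,1,1,1,1,1,1,1,1).

Boundary ∂_2: C_2 → C_1 maps a triangle to the signed sum of its edges. For instance
  ∂[0,1,3] = [1,3] − [0,3] + [0,1],
  ∂[1,6,8] = [6,8] − [1,8] + [1,6].
The 30×20 boundary matrix has rank 20 and Smith normal form diag(1,1,1,1,1,1,1,1,1,1,1,1,1,1,1,1,1,1,1,2).

Reading off H_k = ker ∂_k / im ∂_{k+1}:

  H_1: rank ker ∂_1 − rank ∂_2 = (30 − 9) − 20 = 1, and ∂_2 has invariant factor 2 > 1, so H_1 = Z ⊕ Z_2.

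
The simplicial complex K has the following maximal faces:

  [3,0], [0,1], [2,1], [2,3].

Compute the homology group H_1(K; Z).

We work with the vertex ordering 0 < 1 < 2 < 3. The simplices of K, each written with vertices in increasing order, are:

  0-simplices (4): [0], [1], [2], [3]
  1-simplices (4): [0,1], [0,3], [1,2], [2,3]

Hence C_0 ≅ Z^4, C_1 ≅ Z^4.

∂_1: C_1 → C_0 sends each edge [p,q] (with p < q) to q − p.
The resulting 4×4 matrix has rank 3, and its Smith normal form has invariant factors (1,1,1).

Computing H_k = (kernel of ∂_k) / (image of ∂_{k+1}):

  H_1: rank ker ∂_1 − rank ∂_2 = (4 − 3) − 0 = 1, and there is no ∂_2, so H_1 ≅ Z.

H_1 ≅ Z.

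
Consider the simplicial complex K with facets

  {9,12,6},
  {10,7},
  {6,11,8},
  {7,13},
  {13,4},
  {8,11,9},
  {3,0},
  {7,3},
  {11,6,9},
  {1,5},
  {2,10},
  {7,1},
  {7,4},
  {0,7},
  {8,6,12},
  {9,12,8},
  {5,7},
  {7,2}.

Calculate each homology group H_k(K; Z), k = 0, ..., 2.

H_0 ≅ Z^2,  H_1 ≅ Z^4,  H_2 ≅ Z.

We work with the vertex ordering 0 < 1 < 2 < 3 < 4 < 5 < 6 < 7 < 8 < 9 < 10 < 11 < 12 < 13. The simplices of K, each written with vertices in increasing order, are:

  0-simplices (14): [0], [1], [2], [3], [4], [5], [6], [7], [8], [9], [10], [11], [12], [13]
  1-simplices (21): [0,3], [0,7], [1,5], [1,7], [2,7], [2,10], [3,7], [4,7], [4,13], [5,7], [6,8], [6,9], [6,11], [6,12], [7,10], [7,13], [8,9], [8,11], [8,12], [9,11], [9,12]
  2-simplices (6): [6,8,11], [6,8,12], [6,9,11], [6,9,12], [8,9,11], [8,9,12]

so the chain groups are C_0 ≅ Z^14, C_1 ≅ Z^21, C_2 ≅ Z^6.

Boundary ∂_1: C_1 → C_0 is given by ∂[p,q] = [q] − [p].
The resulting 14×21 matrix has rank 12, and its Smith normal form has invariant factors (1,1,1,1,1,1,1,1,1,1,1,1).

Boundary ∂_2: C_2 → C_1 maps a triangle to the signed sum of its edges. For instance
  ∂[8,9,12] = [9,12] − [8,12] + [8,9],
  ∂[6,8,12] = [8,12] − [6,12] + [6,8].
As a 21×6 matrix over Z this has rank 5, with invariant factors (1,1,1,1,1).

Computing H_k = (kernel of ∂_k) / (image of ∂_{k+1}):

  H_0: rank C_0 − rank ∂_1 = 14 − 12 = 2, and the invariant factors of ∂_1 are all 1, so H_0 = Z^2.
  H_1: rank ker ∂_1 − rank ∂_2 = (21 − 12) − 5 = 4, and the invariant factors of ∂_2 are all 1, so H_1 = Z^4.
  H_2: rank ker ∂_2 − rank ∂_3 = (6 − 5) − 0 = 1, and there is no ∂_3, so H_2 = Z.

As a check, the Euler characteristic is 14 − 21 + 6 = -1, which agrees with 2 − 4 + 1 = -1.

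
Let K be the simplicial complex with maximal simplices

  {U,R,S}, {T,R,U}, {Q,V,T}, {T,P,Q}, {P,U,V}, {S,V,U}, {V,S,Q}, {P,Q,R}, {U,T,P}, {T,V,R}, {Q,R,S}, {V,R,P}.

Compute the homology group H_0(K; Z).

Take the total order P < Q < R < S < T < U < V on the vertex set. Then K (dimension 2) consists of the simplices:

  0-simplices (7): P, Q, R, S, T, U, V
  1-simplices (18): PQ, PR, PT, PU, PV, QR, QS, QT, QV, RS, RT, RU, RV, SU, SV, TU, TV, UV
  2-simplices (12): PQR, PQT, PRV, PTU, PUV, QRS, QSV, QTV, RSU, RTU, RTV, SUV

so the chain groups are C_0 ≅ Z^7, C_1 ≅ Z^18, C_2 ≅ Z^12.

∂_1: C_1 → C_0 is given by ∂[p,q] = [q] − [p].
The resulting 7×18 matrix has rank 6, and its Smith normal form has invariant factors (1,1,1,1,1,1).

∂_2: C_2 → C_1 acts by ∂[p,q,r] = [q,r] − [p,r] + [p,q]. For instance
  ∂RTU = TU − RU + RT,
  ∂QRS = RS − QS + QR.
This gives a 18×12 integer matrix of rank 12; reducing to Smith normal form yields diagonal entries (1,1,1,1,1,1,1,1,1,1,1,2).

Computing H_k = (kernel of ∂_k) / (image of ∂_{k+1}):

  H_0: rank C_0 − rank ∂_1 = 7 − 6 = 1, and the invariant factors of ∂_1 are all 1, so H_0 ≅ Z.

H_0 = Z.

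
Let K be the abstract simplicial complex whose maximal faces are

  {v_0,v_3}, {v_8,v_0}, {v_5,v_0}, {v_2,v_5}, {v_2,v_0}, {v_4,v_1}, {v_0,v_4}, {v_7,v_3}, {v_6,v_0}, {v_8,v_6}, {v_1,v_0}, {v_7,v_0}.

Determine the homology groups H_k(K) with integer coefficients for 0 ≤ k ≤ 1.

We work with the vertex ordering v_0 < v_1 < v_2 < v_3 < v_4 < v_5 < v_6 < v_7 < v_8. The simplices of K, each written with vertices in increasing order, are:

  0-simplices (9): [v_0], [v_1], [v_2], [v_3], [v_4], [v_5], [v_6], [v_7], [v_8]
  1-simplices (12): [v_0,v_1], [v_0,v_2], [v_0,v_3], [v_0,v_4], [v_0,v_5], [v_0,v_6], [v_0,v_7], [v_0,v_8], [v_1,v_4], [v_2,v_5], [v_3,v_7], [v_6,v_8]

so the chain groups are C_0 ≅ Z^9, C_1 ≅ Z^12.

Boundary ∂_1: C_1 → C_0 sends each edge [p,q] (with p < q) to q − p.
The 9×12 boundary matrix has rank 8 and Smith normal form diag(1,1,1,1,1,1,1,1).

Computing H_k = (kernel of ∂_k) / (image of ∂_{k+1}):

  H_0: rank C_0 − rank ∂_1 = 9 − 8 = 1, and the invariant factors of ∂_1 are all 1, so H_0 = Z.
  H_1: rank ker ∂_1 − rank ∂_2 = (12 − 8) − 0 = 4, and there is no ∂_2, so H_1 = Z^4.

As a check, the Euler characteristic is 9 − 12 = -3, which agrees with 1 − 4 = -3.
(K is a triangulation of a wedge of 4 circles.)

H_0 ≅ Z,  H_1 ≅ Z^4.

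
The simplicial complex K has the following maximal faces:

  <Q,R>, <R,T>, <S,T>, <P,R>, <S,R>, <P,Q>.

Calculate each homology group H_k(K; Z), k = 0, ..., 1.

H_0 = Z,  H_1 = Z^2.

Take the total order P < Q < R < S < T on the vertex set. Then K (dimension 1) consists of the simplices:

  0-simplices (5): P, Q, R, S, T
  1-simplices (6): PQ, PR, QR, RS, RT, ST

so the chain groups are C_0 ≅ Z^5, C_1 ≅ Z^6.

∂_1: C_1 → C_0 sends each edge [p,q] (with p < q) to q − p. For instance
  ∂QR = R − Q.
As a 5×6 matrix over Z this has rank 4, with invariant factors (1,1,1,1).

From H_k ≅ ker(∂_k) / im(∂_{k+1}) we obtain:

  H_0: rank C_0 − rank ∂_1 = 5 − 4 = 1, and the invariant factors of ∂_1 are all 1, so H_0 ≅ Z.
  H_1: rank ker ∂_1 − rank ∂_2 = (6 − 4) − 0 = 2, and there is no ∂_2, so H_1 ≅ Z^2.

(K is a triangulation of a wedge of 2 circles.)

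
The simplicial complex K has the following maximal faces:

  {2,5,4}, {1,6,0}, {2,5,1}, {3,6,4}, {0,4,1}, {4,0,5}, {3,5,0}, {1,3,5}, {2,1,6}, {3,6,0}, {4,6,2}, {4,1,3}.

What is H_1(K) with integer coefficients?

Fix the vertex order 0 < 1 < 2 < 3 < 4 < 5 < 6 and write every simplex with vertices in increasing order. Then dim K = 2 and the simplices of K are:

  0-simplices (7): [0], [1], [2], [3], [4], [5], [6]
  1-simplices (18): [0,1], [0,3], [0,4], [0,5], [0,6], [1,2], [1,3], [1,4], [1,5], [1,6], [2,4], [2,5], [2,6], [3,4], [3,5], [3,6], [4,5], [4,6]
  2-simplices (12): [0,1,4], [0,1,6], [0,3,5], [0,3,6], [0,4,5], [1,2,5], [1,2,6], [1,3,4], [1,3,5], [2,4,5], [2,4,6], [3,4,6]

giving chain groups C_0 ≅ Z^7, C_1 ≅ Z^18, C_2 ≅ Z^12.

∂_1: C_1 → C_0 maps an edge to its endpoints' difference, ∂[p,q] = q − p. For instance
  ∂[1,3] = [3] − [1].
As a 7×18 matrix over Z this has rank 6, with invariant factors (1,1,1,1,1,1).

∂_2: C_2 → C_1 sends each 2-simplex [p,q,r] to [q,r] − [p,r] + [p,q]. For instance
  ∂[1,2,6] = [2,6] − [1,6] + [1,2],
  ∂[0,3,6] = [3,6] − [0,6] + [0,3].
As a 18×12 matrix over Z this has rank 12, with invariant factors (1,1,1,1,1,1,1,1,1,1,1,2).

Computing H_k = (kernel of ∂_k) / (image of ∂_{k+1}):

  H_1: rank ker ∂_1 − rank ∂_2 = (18 − 6) − 12 = 0, and ∂_2 has invariant factor 2 > 1, so H_1 = Z/2.

(K is a triangulation of the real projective plane RP^2.)

H_1 = Z/2.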